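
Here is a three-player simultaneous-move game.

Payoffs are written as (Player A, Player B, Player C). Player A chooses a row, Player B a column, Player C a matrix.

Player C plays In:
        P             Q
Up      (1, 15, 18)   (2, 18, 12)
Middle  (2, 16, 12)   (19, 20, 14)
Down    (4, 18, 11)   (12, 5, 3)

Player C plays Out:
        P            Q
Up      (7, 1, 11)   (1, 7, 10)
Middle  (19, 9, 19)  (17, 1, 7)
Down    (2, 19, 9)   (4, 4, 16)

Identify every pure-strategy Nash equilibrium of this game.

Player A against (P, In): payoffs 1, 2, 4 → best response Down.
Player A against (P, Out): payoffs 7, 19, 2 → best response Middle.
Player A against (Q, In): payoffs 2, 19, 12 → best response Middle.
Player A against (Q, Out): payoffs 1, 17, 4 → best response Middle.
Player B against (Up, In): payoffs 15, 18 → best response Q.
Player B against (Up, Out): payoffs 1, 7 → best response Q.
Player B against (Middle, In): payoffs 16, 20 → best response Q.
Player B against (Middle, Out): payoffs 9, 1 → best response P.
Player B against (Down, In): payoffs 18, 5 → best response P.
Player B against (Down, Out): payoffs 19, 4 → best response P.
Player C against (Up, P): payoffs 18, 11 → best response In.
Player C against (Up, Q): payoffs 12, 10 → best response In.
Player C against (Middle, P): payoffs 12, 19 → best response Out.
Player C against (Middle, Q): payoffs 14, 7 → best response In.
Player C against (Down, P): payoffs 11, 9 → best response In.
Player C against (Down, Q): payoffs 3, 16 → best response Out.
Mutual best responses: (Middle, P, Out); (Middle, Q, In); (Down, P, In).

Pure-strategy Nash equilibria: (Middle, P, Out) and (Middle, Q, In) and (Down, P, In)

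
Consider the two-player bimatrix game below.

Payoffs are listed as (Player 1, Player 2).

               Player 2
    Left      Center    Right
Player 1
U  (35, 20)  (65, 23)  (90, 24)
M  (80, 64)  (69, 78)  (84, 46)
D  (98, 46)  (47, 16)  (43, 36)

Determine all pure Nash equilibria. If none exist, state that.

(U, Right); (M, Center); (D, Left)

Player 1 against Left: payoffs 35, 80, 98 → best response D.
Player 1 against Center: payoffs 65, 69, 47 → best response M.
Player 1 against Right: payoffs 90, 84, 43 → best response U.
Player 2 against U: payoffs 20, 23, 24 → best response Right.
Player 2 against M: payoffs 64, 78, 46 → best response Center.
Player 2 against D: payoffs 46, 16, 36 → best response Left.
Mutual best responses: (U, Right); (M, Center); (D, Left).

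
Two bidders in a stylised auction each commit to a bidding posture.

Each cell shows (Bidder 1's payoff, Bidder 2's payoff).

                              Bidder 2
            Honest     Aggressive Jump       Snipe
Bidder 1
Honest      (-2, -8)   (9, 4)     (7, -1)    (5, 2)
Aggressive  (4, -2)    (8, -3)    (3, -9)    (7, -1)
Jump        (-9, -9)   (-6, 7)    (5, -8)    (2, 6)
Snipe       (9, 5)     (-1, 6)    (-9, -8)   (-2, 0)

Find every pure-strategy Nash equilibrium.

Bidder 1 against Honest: payoffs -2, 4, -9, 9 → best response Snipe.
Bidder 1 against Aggressive: payoffs 9, 8, -6, -1 → best response Honest.
Bidder 1 against Jump: payoffs 7, 3, 5, -9 → best response Honest.
Bidder 1 against Snipe: payoffs 5, 7, 2, -2 → best response Aggressive.
Bidder 2 against Honest: payoffs -8, 4, -1, 2 → best response Aggressive.
Bidder 2 against Aggressive: payoffs -2, -3, -9, -1 → best response Snipe.
Bidder 2 against Jump: payoffs -9, 7, -8, 6 → best response Aggressive.
Bidder 2 against Snipe: payoffs 5, 6, -8, 0 → best response Aggressive.
Mutual best responses: (Honest, Aggressive); (Aggressive, Snipe).

(Honest, Aggressive), (Aggressive, Snipe)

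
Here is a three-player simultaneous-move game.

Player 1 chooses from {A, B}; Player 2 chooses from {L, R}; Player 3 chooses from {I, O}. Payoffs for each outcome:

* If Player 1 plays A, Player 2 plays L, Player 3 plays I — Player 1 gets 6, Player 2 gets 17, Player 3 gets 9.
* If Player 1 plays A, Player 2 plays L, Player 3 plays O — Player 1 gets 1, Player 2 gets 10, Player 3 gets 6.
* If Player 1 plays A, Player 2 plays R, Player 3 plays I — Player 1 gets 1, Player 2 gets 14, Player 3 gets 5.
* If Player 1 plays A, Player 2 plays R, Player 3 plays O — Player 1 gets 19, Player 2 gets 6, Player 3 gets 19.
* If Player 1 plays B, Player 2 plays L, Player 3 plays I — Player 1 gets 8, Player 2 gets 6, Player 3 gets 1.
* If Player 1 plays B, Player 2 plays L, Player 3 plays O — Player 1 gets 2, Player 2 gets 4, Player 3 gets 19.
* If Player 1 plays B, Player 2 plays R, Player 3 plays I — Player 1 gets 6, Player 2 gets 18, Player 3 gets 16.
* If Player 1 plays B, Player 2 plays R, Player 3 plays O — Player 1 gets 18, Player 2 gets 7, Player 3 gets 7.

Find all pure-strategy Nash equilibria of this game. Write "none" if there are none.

The unique pure-strategy Nash equilibrium is (B, R, I).

Mark each player's best response to every combination of opponents' strategies; a profile where every player is best-responding is a pure Nash equilibrium.
Player 1 against (L, I): payoffs 6, 8 → best response B.
Player 1 against (L, O): payoffs 1, 2 → best response B.
Player 1 against (R, I): payoffs 1, 6 → best response B.
Player 1 against (R, O): payoffs 19, 18 → best response A.
Player 2 against (A, I): payoffs 17, 14 → best response L.
Player 2 against (A, O): payoffs 10, 6 → best response L.
Player 2 against (B, I): payoffs 6, 18 → best response R.
Player 2 against (B, O): payoffs 4, 7 → best response R.
Player 3 against (A, L): payoffs 9, 6 → best response I.
Player 3 against (A, R): payoffs 5, 19 → best response O.
Player 3 against (B, L): payoffs 1, 19 → best response O.
Player 3 against (B, R): payoffs 16, 7 → best response I.
Mutual best responses: (B, R, I).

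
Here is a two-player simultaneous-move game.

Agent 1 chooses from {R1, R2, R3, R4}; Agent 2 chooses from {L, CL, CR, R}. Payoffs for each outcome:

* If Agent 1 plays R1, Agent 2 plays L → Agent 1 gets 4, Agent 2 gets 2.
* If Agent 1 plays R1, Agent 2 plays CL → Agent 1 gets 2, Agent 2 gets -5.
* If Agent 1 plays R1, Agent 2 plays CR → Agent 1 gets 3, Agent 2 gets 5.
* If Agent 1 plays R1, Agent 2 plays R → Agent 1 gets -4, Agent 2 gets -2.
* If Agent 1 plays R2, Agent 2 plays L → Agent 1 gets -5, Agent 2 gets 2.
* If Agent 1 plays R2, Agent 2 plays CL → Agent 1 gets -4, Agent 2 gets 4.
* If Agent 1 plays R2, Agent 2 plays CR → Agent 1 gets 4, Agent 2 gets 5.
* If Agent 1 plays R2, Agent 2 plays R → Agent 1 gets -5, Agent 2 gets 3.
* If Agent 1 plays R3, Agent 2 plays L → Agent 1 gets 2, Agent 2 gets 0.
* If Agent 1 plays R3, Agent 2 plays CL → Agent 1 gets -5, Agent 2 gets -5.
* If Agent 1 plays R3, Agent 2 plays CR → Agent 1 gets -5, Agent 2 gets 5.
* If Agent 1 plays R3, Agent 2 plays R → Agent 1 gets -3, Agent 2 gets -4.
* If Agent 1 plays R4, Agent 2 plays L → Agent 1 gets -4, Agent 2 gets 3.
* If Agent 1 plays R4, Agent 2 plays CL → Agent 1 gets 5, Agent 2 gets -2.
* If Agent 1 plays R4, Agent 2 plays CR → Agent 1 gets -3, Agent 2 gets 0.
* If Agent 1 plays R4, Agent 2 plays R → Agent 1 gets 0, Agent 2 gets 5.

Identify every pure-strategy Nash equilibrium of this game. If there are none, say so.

(R1, L): Agent 2 can switch to CR (2 → 5). Not NE.
(R1, CL): Agent 1 can switch to R4 (2 → 5). Not NE.
(R1, CR): Agent 1 can switch to R2 (3 → 4). Not NE.
(R1, R): Agent 1 can switch to R3 (-4 → -3). Not NE.
(R2, L): Agent 1 can switch to R1 (-5 → 4). Not NE.
(R2, CL): Agent 1 can switch to R1 (-4 → 2). Not NE.
(R2, CR): Agent 1 gets 4, best alternative 3; Agent 2 gets 5, best alternative 4. No profitable deviation — NE.
(R2, R): Agent 1 can switch to R1 (-5 → -4). Not NE.
(R3, L): Agent 1 can switch to R1 (2 → 4). Not NE.
(R3, CL): Agent 1 can switch to R1 (-5 → 2). Not NE.
(R3, CR): Agent 1 can switch to R1 (-5 → 3). Not NE.
(R4, R): Agent 1 gets 0, best alternative -3; Agent 2 gets 5, best alternative 3. No profitable deviation — NE.
(The remaining 4 profiles each have a profitable deviation by the same check.)

The pure Nash equilibria are (R2, CR), (R4, R).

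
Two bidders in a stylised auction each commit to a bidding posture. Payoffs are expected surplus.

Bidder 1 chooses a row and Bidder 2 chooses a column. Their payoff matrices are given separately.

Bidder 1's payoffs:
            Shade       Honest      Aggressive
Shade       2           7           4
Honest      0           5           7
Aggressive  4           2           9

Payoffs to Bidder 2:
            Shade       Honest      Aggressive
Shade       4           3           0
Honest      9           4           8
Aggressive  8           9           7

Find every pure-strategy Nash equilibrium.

For each strategy profile, look for a profitable unilateral deviation.
(Shade, Shade): Bidder 1 can switch to Aggressive (2 → 4). Not NE.
(Shade, Honest): Bidder 2 can switch to Shade (3 → 4). Not NE.
(Shade, Aggressive): Bidder 1 can switch to Honest (4 → 7). Not NE.
(Honest, Shade): Bidder 1 can switch to Shade (0 → 2). Not NE.
(Honest, Honest): Bidder 1 can switch to Shade (5 → 7). Not NE.
(Honest, Aggressive): Bidder 1 can switch to Aggressive (7 → 9). Not NE.
(Aggressive, Shade): Bidder 2 can switch to Honest (8 → 9). Not NE.
(Aggressive, Honest): Bidder 1 can switch to Shade (2 → 7). Not NE.
(Aggressive, Aggressive): Bidder 2 can switch to Shade (7 → 8). Not NE.

No pure-strategy Nash equilibrium.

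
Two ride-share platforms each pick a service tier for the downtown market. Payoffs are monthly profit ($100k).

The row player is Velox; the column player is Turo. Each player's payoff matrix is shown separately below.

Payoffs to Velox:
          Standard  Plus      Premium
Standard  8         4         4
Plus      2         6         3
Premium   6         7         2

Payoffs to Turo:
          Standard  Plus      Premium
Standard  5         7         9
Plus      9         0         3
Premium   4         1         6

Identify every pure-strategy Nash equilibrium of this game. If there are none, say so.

The unique pure-strategy Nash equilibrium is (Standard, Premium).

Velox against Standard: payoffs 8, 2, 6 → best response Standard.
Velox against Plus: payoffs 4, 6, 7 → best response Premium.
Velox against Premium: payoffs 4, 3, 2 → best response Standard.
Turo against Standard: payoffs 5, 7, 9 → best response Premium.
Turo against Plus: payoffs 9, 0, 3 → best response Standard.
Turo against Premium: payoffs 4, 1, 6 → best response Premium.
Mutual best responses: (Standard, Premium).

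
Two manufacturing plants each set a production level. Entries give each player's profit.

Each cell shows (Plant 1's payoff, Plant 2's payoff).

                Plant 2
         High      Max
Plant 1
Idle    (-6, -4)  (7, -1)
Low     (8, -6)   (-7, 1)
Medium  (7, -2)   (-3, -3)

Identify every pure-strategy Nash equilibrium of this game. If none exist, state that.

(Idle, High): Plant 1 can switch to Low (-6 → 8). Not NE.
(Idle, Max): Plant 1 gets 7, best alternative -3; Plant 2 gets -1, best alternative -4. No profitable deviation — NE.
(Low, High): Plant 2 can switch to Max (-6 → 1). Not NE.
(Low, Max): Plant 1 can switch to Idle (-7 → 7). Not NE.
(Medium, High): Plant 1 can switch to Low (7 → 8). Not NE.
(Medium, Max): Plant 1 can switch to Idle (-3 → 7). Not NE.

(Idle, Max)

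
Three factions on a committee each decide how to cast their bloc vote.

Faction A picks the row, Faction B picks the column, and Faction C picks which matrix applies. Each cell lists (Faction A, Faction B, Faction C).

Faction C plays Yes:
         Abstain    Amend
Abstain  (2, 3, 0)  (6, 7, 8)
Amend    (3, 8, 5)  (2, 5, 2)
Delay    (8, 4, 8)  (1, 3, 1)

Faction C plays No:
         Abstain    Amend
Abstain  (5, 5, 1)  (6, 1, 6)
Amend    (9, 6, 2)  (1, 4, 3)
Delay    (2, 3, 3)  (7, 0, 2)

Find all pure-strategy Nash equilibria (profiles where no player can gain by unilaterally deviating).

For each strategy profile, look for a profitable unilateral deviation.
(Abstain, Abstain, Yes): Faction A can switch to Amend (2 → 3). Not NE.
(Abstain, Abstain, No): Faction A can switch to Amend (5 → 9). Not NE.
(Abstain, Amend, Yes): Faction A gets 6, best alternative 2; Faction B gets 7, best alternative 3; Faction C gets 8, best alternative 6. No profitable deviation — NE.
(Abstain, Amend, No): Faction A can switch to Delay (6 → 7). Not NE.
(Amend, Abstain, Yes): Faction A can switch to Delay (3 → 8). Not NE.
(Amend, Abstain, No): Faction C can switch to Yes (2 → 5). Not NE.
(Amend, Amend, Yes): Faction A can switch to Abstain (2 → 6). Not NE.
(Amend, Amend, No): Faction A can switch to Abstain (1 → 6). Not NE.
(Delay, Abstain, Yes): Faction A gets 8, best alternative 3; Faction B gets 4, best alternative 3; Faction C gets 8, best alternative 3. No profitable deviation — NE.
(Delay, Abstain, No): Faction A can switch to Abstain (2 → 5). Not NE.
(Delay, Amend, Yes): Faction A can switch to Abstain (1 → 6). Not NE.
(Delay, Amend, No): Faction B can switch to Abstain (0 → 3). Not NE.

(Abstain, Amend, Yes) and (Delay, Abstain, Yes)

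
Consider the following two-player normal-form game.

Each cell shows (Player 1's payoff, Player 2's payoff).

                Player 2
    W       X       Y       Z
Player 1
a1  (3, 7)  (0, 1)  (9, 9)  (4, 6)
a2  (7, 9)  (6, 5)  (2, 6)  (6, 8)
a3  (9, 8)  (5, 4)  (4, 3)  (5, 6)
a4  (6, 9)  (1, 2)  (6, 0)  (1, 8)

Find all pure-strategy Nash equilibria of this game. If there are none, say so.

For each strategy profile, look for a profitable unilateral deviation.
(a1, W): Player 1 can switch to a2 (3 → 7). Not NE.
(a1, X): Player 1 can switch to a2 (0 → 6). Not NE.
(a1, Y): Player 1 gets 9, best alternative 6; Player 2 gets 9, best alternative 7. No profitable deviation — NE.
(a1, Z): Player 1 can switch to a2 (4 → 6). Not NE.
(a2, W): Player 1 can switch to a3 (7 → 9). Not NE.
(a2, X): Player 2 can switch to W (5 → 9). Not NE.
(a2, Y): Player 1 can switch to a1 (2 → 9). Not NE.
(a2, Z): Player 2 can switch to W (8 → 9). Not NE.
(a3, W): Player 1 gets 9, best alternative 7; Player 2 gets 8, best alternative 6. No profitable deviation — NE.
(a3, X): Player 1 can switch to a2 (5 → 6). Not NE.
(a3, Y): Player 1 can switch to a1 (4 → 9). Not NE.
(a3, Z): Player 1 can switch to a2 (5 → 6). Not NE.
(The remaining 4 profiles each have a profitable deviation by the same check.)

Pure-strategy Nash equilibria: (a1, Y) and (a3, W)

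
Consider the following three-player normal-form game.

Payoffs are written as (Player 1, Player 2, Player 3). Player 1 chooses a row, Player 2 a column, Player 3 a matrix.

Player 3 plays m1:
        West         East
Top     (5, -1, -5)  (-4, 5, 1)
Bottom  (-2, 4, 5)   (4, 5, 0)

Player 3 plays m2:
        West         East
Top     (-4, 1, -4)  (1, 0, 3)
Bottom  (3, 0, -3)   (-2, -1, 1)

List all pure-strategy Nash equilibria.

none

Player 1 against (West, m1): payoffs 5, -2 → best response Top.
Player 1 against (West, m2): payoffs -4, 3 → best response Bottom.
Player 1 against (East, m1): payoffs -4, 4 → best response Bottom.
Player 1 against (East, m2): payoffs 1, -2 → best response Top.
Player 2 against (Top, m1): payoffs -1, 5 → best response East.
Player 2 against (Top, m2): payoffs 1, 0 → best response West.
Player 2 against (Bottom, m1): payoffs 4, 5 → best response East.
Player 2 against (Bottom, m2): payoffs 0, -1 → best response West.
Player 3 against (Top, West): payoffs -5, -4 → best response m2.
Player 3 against (Top, East): payoffs 1, 3 → best response m2.
Player 3 against (Bottom, West): payoffs 5, -3 → best response m1.
Player 3 against (Bottom, East): payoffs 0, 1 → best response m2.
No profile is a mutual best response for all players.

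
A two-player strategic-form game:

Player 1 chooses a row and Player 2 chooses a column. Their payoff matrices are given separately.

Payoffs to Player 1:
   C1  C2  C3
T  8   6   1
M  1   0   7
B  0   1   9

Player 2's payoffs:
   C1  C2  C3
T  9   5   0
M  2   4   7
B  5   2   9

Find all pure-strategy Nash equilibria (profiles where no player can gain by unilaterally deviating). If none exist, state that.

For each player, find the best response to each opponent profile; mutual best responses are the pure NE.
Player 1 against C1: payoffs 8, 1, 0 → best response T.
Player 1 against C2: payoffs 6, 0, 1 → best response T.
Player 1 against C3: payoffs 1, 7, 9 → best response B.
Player 2 against T: payoffs 9, 5, 0 → best response C1.
Player 2 against M: payoffs 2, 4, 7 → best response C3.
Player 2 against B: payoffs 5, 2, 9 → best response C3.
Mutual best responses: (T, C1); (B, C3).

Pure-strategy Nash equilibria: (T, C1) and (B, C3)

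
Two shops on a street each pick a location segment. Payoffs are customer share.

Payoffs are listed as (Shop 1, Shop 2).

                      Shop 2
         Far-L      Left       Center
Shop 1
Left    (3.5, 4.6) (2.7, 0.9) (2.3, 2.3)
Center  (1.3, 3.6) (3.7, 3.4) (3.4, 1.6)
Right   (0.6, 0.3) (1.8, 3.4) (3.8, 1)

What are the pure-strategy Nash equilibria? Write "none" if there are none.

For each player, find the best response to each opponent profile; mutual best responses are the pure NE.
Shop 1 against Far-L: payoffs 3.5, 1.3, 0.6 → best response Left.
Shop 1 against Left: payoffs 2.7, 3.7, 1.8 → best response Center.
Shop 1 against Center: payoffs 2.3, 3.4, 3.8 → best response Right.
Shop 2 against Left: payoffs 4.6, 0.9, 2.3 → best response Far-L.
Shop 2 against Center: payoffs 3.6, 3.4, 1.6 → best response Far-L.
Shop 2 against Right: payoffs 0.3, 3.4, 1 → best response Left.
Mutual best responses: (Left, Far-L).

(Left, Far-L)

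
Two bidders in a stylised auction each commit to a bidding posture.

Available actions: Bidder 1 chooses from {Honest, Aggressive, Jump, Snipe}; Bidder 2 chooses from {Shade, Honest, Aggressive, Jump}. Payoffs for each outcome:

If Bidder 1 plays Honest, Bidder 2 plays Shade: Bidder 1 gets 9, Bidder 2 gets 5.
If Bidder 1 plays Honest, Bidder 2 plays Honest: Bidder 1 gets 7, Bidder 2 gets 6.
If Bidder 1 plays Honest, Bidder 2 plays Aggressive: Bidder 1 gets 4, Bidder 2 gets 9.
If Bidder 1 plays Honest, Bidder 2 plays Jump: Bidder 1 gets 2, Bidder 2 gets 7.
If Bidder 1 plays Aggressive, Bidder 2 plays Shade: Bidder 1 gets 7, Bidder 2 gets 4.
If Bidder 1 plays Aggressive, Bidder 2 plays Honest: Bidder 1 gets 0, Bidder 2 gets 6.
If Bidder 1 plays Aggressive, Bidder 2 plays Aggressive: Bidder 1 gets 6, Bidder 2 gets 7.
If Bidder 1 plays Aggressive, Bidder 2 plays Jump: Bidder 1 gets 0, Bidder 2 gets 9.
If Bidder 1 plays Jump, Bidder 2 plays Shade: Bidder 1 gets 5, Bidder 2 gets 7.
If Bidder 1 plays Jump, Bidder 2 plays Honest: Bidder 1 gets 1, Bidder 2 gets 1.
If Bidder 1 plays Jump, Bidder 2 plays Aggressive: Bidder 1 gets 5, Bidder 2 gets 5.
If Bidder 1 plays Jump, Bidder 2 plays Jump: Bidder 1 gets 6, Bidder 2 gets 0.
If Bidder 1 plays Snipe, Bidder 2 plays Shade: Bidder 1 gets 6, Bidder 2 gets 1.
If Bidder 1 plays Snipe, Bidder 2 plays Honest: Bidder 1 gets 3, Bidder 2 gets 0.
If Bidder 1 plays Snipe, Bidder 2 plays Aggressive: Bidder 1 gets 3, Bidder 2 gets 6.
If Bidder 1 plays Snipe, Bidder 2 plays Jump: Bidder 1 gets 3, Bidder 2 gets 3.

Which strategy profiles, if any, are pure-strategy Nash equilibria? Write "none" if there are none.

No pure-strategy Nash equilibrium.

Check each profile: it is a Nash equilibrium iff no player can strictly gain by switching unilaterally.
(Honest, Shade): Bidder 2 can switch to Honest (5 → 6). Not NE.
(Honest, Honest): Bidder 2 can switch to Aggressive (6 → 9). Not NE.
(Honest, Aggressive): Bidder 1 can switch to Aggressive (4 → 6). Not NE.
(Honest, Jump): Bidder 1 can switch to Jump (2 → 6). Not NE.
(Aggressive, Shade): Bidder 1 can switch to Honest (7 → 9). Not NE.
(Aggressive, Honest): Bidder 1 can switch to Honest (0 → 7). Not NE.
(Aggressive, Aggressive): Bidder 2 can switch to Jump (7 → 9). Not NE.
(Aggressive, Jump): Bidder 1 can switch to Honest (0 → 2). Not NE.
(Jump, Shade): Bidder 1 can switch to Honest (5 → 9). Not NE.
(Jump, Honest): Bidder 1 can switch to Honest (1 → 7). Not NE.
(The remaining 6 profiles each have a profitable deviation by the same check.)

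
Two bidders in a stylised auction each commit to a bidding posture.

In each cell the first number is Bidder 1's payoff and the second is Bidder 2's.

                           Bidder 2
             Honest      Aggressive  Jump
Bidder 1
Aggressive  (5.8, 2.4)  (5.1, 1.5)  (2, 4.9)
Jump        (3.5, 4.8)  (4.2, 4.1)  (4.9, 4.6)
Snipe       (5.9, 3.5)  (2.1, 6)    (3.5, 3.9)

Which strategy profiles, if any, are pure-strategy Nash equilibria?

There is no pure-strategy Nash equilibrium.

(Aggressive, Honest): Bidder 1 can switch to Snipe (5.8 → 5.9). Not NE.
(Aggressive, Aggressive): Bidder 2 can switch to Honest (1.5 → 2.4). Not NE.
(Aggressive, Jump): Bidder 1 can switch to Jump (2 → 4.9). Not NE.
(Jump, Honest): Bidder 1 can switch to Aggressive (3.5 → 5.8). Not NE.
(Jump, Aggressive): Bidder 1 can switch to Aggressive (4.2 → 5.1). Not NE.
(Jump, Jump): Bidder 2 can switch to Honest (4.6 → 4.8). Not NE.
(The remaining 3 profiles each have a profitable deviation by the same check.)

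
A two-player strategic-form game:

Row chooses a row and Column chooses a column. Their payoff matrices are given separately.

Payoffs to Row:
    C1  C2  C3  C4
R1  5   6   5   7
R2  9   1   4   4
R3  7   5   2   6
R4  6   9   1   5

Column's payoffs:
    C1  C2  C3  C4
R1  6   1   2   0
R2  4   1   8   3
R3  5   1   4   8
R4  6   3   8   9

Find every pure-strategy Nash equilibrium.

Row against C1: payoffs 5, 9, 7, 6 → best response R2.
Row against C2: payoffs 6, 1, 5, 9 → best response R4.
Row against C3: payoffs 5, 4, 2, 1 → best response R1.
Row against C4: payoffs 7, 4, 6, 5 → best response R1.
Column against R1: payoffs 6, 1, 2, 0 → best response C1.
Column against R2: payoffs 4, 1, 8, 3 → best response C3.
Column against R3: payoffs 5, 1, 4, 8 → best response C4.
Column against R4: payoffs 6, 3, 8, 9 → best response C4.
No profile is a mutual best response for all players.

none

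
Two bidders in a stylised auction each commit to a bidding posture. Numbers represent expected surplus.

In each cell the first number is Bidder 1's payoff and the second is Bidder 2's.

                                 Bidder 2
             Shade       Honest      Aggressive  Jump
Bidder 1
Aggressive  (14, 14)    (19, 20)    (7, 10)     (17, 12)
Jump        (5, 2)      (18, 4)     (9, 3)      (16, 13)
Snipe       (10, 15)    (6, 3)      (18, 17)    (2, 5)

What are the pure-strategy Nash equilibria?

(Aggressive, Honest) and (Snipe, Aggressive)

Bidder 1 against Shade: payoffs 14, 5, 10 → best response Aggressive.
Bidder 1 against Honest: payoffs 19, 18, 6 → best response Aggressive.
Bidder 1 against Aggressive: payoffs 7, 9, 18 → best response Snipe.
Bidder 1 against Jump: payoffs 17, 16, 2 → best response Aggressive.
Bidder 2 against Aggressive: payoffs 14, 20, 10, 12 → best response Honest.
Bidder 2 against Jump: payoffs 2, 4, 3, 13 → best response Jump.
Bidder 2 against Snipe: payoffs 15, 3, 17, 5 → best response Aggressive.
Mutual best responses: (Aggressive, Honest); (Snipe, Aggressive).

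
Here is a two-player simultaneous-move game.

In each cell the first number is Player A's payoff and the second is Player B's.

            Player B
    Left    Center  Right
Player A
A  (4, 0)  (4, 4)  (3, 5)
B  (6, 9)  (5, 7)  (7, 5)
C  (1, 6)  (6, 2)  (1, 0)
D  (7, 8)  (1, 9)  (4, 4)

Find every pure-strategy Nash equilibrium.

There is no pure-strategy Nash equilibrium.

Player A against Left: payoffs 4, 6, 1, 7 → best response D.
Player A against Center: payoffs 4, 5, 6, 1 → best response C.
Player A against Right: payoffs 3, 7, 1, 4 → best response B.
Player B against A: payoffs 0, 4, 5 → best response Right.
Player B against B: payoffs 9, 7, 5 → best response Left.
Player B against C: payoffs 6, 2, 0 → best response Left.
Player B against D: payoffs 8, 9, 4 → best response Center.
No profile is a mutual best response for all players.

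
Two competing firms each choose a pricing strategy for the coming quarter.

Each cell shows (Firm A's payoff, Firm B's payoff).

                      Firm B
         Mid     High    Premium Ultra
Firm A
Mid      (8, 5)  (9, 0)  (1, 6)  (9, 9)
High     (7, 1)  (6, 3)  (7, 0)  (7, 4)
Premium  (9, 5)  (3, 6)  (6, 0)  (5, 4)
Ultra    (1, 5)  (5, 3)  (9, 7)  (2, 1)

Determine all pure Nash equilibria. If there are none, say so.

(Mid, Mid): Firm A can switch to Premium (8 → 9). Not NE.
(Mid, High): Firm B can switch to Mid (0 → 5). Not NE.
(Mid, Premium): Firm A can switch to High (1 → 7). Not NE.
(Mid, Ultra): Firm A gets 9, best alternative 7; Firm B gets 9, best alternative 6. No profitable deviation — NE.
(High, Mid): Firm A can switch to Mid (7 → 8). Not NE.
(High, High): Firm A can switch to Mid (6 → 9). Not NE.
(High, Premium): Firm A can switch to Ultra (7 → 9). Not NE.
(High, Ultra): Firm A can switch to Mid (7 → 9). Not NE.
(Premium, Mid): Firm B can switch to High (5 → 6). Not NE.
(Premium, High): Firm A can switch to Mid (3 → 9). Not NE.
(Premium, Premium): Firm A can switch to High (6 → 7). Not NE.
(Ultra, Premium): Firm A gets 9, best alternative 7; Firm B gets 7, best alternative 5. No profitable deviation — NE.
(The remaining 4 profiles each have a profitable deviation by the same check.)

The pure Nash equilibria are (Mid, Ultra), (Ultra, Premium).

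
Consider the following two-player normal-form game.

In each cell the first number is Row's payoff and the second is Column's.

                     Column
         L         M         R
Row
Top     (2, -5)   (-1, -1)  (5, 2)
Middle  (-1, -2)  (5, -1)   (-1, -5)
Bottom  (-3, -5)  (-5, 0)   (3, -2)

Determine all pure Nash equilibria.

The pure Nash equilibria are (Top, R); (Middle, M).

Row against L: payoffs 2, -1, -3 → best response Top.
Row against M: payoffs -1, 5, -5 → best response Middle.
Row against R: payoffs 5, -1, 3 → best response Top.
Column against Top: payoffs -5, -1, 2 → best response R.
Column against Middle: payoffs -2, -1, -5 → best response M.
Column against Bottom: payoffs -5, 0, -2 → best response M.
Mutual best responses: (Top, R); (Middle, M).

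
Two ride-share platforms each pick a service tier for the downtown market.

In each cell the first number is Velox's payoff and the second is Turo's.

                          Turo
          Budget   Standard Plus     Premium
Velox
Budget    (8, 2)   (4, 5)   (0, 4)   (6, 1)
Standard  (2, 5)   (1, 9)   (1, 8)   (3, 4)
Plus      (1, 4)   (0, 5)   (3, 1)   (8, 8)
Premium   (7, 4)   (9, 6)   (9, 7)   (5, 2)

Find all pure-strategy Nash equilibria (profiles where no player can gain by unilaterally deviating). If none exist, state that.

Pure-strategy Nash equilibria: (Plus, Premium), (Premium, Plus)

Mark each player's best response to every combination of opponents' strategies; a profile where every player is best-responding is a pure Nash equilibrium.
Velox against Budget: payoffs 8, 2, 1, 7 → best response Budget.
Velox against Standard: payoffs 4, 1, 0, 9 → best response Premium.
Velox against Plus: payoffs 0, 1, 3, 9 → best response Premium.
Velox against Premium: payoffs 6, 3, 8, 5 → best response Plus.
Turo against Budget: payoffs 2, 5, 4, 1 → best response Standard.
Turo against Standard: payoffs 5, 9, 8, 4 → best response Standard.
Turo against Plus: payoffs 4, 5, 1, 8 → best response Premium.
Turo against Premium: payoffs 4, 6, 7, 2 → best response Plus.
Mutual best responses: (Plus, Premium); (Premium, Plus).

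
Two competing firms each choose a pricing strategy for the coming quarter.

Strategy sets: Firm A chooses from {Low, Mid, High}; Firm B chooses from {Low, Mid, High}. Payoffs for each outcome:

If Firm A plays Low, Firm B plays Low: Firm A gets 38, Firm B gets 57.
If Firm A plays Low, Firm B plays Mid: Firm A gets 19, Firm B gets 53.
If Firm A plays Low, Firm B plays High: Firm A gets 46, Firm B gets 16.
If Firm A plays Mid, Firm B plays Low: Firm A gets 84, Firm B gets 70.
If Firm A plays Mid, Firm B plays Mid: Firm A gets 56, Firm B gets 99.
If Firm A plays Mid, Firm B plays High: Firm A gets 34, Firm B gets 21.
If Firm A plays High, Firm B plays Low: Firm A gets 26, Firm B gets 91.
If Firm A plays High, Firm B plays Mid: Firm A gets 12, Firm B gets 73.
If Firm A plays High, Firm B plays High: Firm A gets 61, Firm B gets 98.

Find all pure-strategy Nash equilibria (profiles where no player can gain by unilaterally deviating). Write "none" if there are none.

(Low, Low): Firm A can switch to Mid (38 → 84). Not NE.
(Low, Mid): Firm A can switch to Mid (19 → 56). Not NE.
(Low, High): Firm A can switch to High (46 → 61). Not NE.
(Mid, Low): Firm B can switch to Mid (70 → 99). Not NE.
(Mid, Mid): Firm A gets 56, best alternative 19; Firm B gets 99, best alternative 70. No profitable deviation — NE.
(Mid, High): Firm A can switch to Low (34 → 46). Not NE.
(High, Low): Firm A can switch to Low (26 → 38). Not NE.
(High, High): Firm A gets 61, best alternative 46; Firm B gets 98, best alternative 91. No profitable deviation — NE.
(The remaining 1 profile has a profitable deviation by the same check.)

(Mid, Mid); (High, High)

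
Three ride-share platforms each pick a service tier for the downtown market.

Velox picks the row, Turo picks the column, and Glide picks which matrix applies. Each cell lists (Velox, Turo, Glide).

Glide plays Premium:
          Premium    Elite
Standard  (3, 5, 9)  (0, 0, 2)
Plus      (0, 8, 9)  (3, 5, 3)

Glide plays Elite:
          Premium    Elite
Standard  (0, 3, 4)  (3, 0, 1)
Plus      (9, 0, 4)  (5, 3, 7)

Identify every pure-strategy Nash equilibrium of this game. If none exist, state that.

(Standard, Premium, Premium): Velox gets 3, best alternative 0; Turo gets 5, best alternative 0; Glide gets 9, best alternative 4. No profitable deviation — NE.
(Standard, Premium, Elite): Velox can switch to Plus (0 → 9). Not NE.
(Standard, Elite, Premium): Velox can switch to Plus (0 → 3). Not NE.
(Standard, Elite, Elite): Velox can switch to Plus (3 → 5). Not NE.
(Plus, Premium, Premium): Velox can switch to Standard (0 → 3). Not NE.
(Plus, Premium, Elite): Turo can switch to Elite (0 → 3). Not NE.
(Plus, Elite, Premium): Turo can switch to Premium (5 → 8). Not NE.
(Plus, Elite, Elite): Velox gets 5, best alternative 3; Turo gets 3, best alternative 0; Glide gets 7, best alternative 3. No profitable deviation — NE.

(Standard, Premium, Premium); (Plus, Elite, Elite)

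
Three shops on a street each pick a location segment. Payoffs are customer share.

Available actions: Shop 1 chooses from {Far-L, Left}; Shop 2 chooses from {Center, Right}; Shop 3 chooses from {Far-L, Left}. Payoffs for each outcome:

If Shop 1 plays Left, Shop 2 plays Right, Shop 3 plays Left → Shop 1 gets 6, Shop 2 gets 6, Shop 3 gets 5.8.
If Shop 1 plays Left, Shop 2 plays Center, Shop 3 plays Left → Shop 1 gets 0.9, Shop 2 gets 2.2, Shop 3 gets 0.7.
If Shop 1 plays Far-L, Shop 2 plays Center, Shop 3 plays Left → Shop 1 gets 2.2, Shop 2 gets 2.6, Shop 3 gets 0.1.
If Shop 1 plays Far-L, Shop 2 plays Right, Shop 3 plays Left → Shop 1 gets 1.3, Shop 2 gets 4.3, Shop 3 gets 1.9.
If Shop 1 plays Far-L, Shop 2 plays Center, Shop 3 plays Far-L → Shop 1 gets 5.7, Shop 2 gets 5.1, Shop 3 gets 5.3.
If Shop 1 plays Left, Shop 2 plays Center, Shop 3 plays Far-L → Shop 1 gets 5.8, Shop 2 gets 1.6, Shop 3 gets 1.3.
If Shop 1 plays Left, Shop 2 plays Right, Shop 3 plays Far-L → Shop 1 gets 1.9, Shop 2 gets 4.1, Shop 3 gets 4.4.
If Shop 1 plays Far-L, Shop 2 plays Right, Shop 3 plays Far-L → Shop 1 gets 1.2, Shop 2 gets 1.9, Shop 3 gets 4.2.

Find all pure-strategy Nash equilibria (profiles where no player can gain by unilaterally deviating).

(Far-L, Center, Far-L): Shop 1 can switch to Left (5.7 → 5.8). Not NE.
(Far-L, Center, Left): Shop 2 can switch to Right (2.6 → 4.3). Not NE.
(Far-L, Right, Far-L): Shop 1 can switch to Left (1.2 → 1.9). Not NE.
(Far-L, Right, Left): Shop 1 can switch to Left (1.3 → 6). Not NE.
(Left, Center, Far-L): Shop 2 can switch to Right (1.6 → 4.1). Not NE.
(Left, Center, Left): Shop 1 can switch to Far-L (0.9 → 2.2). Not NE.
(Left, Right, Far-L): Shop 3 can switch to Left (4.4 → 5.8). Not NE.
(Left, Right, Left): Shop 1 gets 6, best alternative 1.3; Shop 2 gets 6, best alternative 2.2; Shop 3 gets 5.8, best alternative 4.4. No profitable deviation — NE.

Pure NE: (Left, Right, Left)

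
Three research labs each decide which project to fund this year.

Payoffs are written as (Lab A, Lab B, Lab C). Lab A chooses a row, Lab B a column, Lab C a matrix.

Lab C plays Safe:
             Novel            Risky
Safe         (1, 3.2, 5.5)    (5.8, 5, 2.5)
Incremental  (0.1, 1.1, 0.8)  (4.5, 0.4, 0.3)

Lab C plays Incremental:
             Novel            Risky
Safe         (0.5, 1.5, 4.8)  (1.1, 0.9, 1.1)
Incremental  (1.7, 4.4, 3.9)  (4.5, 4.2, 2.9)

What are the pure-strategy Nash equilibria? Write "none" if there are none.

Pure-strategy Nash equilibria: (Safe, Risky, Safe) and (Incremental, Novel, Incremental)

For each strategy profile, look for a profitable unilateral deviation.
(Safe, Novel, Safe): Lab B can switch to Risky (3.2 → 5). Not NE.
(Safe, Novel, Incremental): Lab A can switch to Incremental (0.5 → 1.7). Not NE.
(Safe, Risky, Safe): Lab A gets 5.8, best alternative 4.5; Lab B gets 5, best alternative 3.2; Lab C gets 2.5, best alternative 1.1. No profitable deviation — NE.
(Safe, Risky, Incremental): Lab A can switch to Incremental (1.1 → 4.5). Not NE.
(Incremental, Novel, Safe): Lab A can switch to Safe (0.1 → 1). Not NE.
(Incremental, Novel, Incremental): Lab A gets 1.7, best alternative 0.5; Lab B gets 4.4, best alternative 4.2; Lab C gets 3.9, best alternative 0.8. No profitable deviation — NE.
(Incremental, Risky, Safe): Lab A can switch to Safe (4.5 → 5.8). Not NE.
(Incremental, Risky, Incremental): Lab B can switch to Novel (4.2 → 4.4). Not NE.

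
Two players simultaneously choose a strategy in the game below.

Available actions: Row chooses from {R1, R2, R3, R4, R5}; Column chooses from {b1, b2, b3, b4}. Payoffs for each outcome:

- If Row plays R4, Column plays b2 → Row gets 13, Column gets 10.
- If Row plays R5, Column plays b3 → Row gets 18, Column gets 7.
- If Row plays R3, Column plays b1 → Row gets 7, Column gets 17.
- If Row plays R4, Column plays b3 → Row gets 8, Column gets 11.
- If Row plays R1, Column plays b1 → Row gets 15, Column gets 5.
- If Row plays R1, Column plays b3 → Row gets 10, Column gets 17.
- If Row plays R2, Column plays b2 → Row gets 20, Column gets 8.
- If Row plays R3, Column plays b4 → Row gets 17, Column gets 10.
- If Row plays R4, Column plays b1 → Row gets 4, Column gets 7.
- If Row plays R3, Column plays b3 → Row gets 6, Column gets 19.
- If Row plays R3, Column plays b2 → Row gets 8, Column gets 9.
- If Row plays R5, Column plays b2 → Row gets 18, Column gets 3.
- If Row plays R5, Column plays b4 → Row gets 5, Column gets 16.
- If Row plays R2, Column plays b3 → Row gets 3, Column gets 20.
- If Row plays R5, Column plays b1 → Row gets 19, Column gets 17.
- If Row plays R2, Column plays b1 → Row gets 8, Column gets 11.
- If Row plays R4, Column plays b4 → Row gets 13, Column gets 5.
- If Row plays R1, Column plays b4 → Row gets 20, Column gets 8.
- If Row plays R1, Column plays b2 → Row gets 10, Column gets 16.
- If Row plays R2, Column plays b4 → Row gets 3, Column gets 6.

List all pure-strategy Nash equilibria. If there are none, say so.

Row against b1: payoffs 15, 8, 7, 4, 19 → best response R5.
Row against b2: payoffs 10, 20, 8, 13, 18 → best response R2.
Row against b3: payoffs 10, 3, 6, 8, 18 → best response R5.
Row against b4: payoffs 20, 3, 17, 13, 5 → best response R1.
Column against R1: payoffs 5, 16, 17, 8 → best response b3.
Column against R2: payoffs 11, 8, 20, 6 → best response b3.
Column against R3: payoffs 17, 9, 19, 10 → best response b3.
Column against R4: payoffs 7, 10, 11, 5 → best response b3.
Column against R5: payoffs 17, 3, 7, 16 → best response b1.
Mutual best responses: (R5, b1).

Pure NE: (R5, b1)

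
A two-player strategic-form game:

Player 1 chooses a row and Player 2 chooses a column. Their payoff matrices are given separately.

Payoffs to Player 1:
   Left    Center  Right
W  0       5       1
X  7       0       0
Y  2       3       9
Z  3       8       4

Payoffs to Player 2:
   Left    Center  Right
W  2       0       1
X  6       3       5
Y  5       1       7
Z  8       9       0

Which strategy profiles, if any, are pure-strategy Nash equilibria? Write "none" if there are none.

For each player, find the best response to each opponent profile; mutual best responses are the pure NE.
Player 1 against Left: payoffs 0, 7, 2, 3 → best response X.
Player 1 against Center: payoffs 5, 0, 3, 8 → best response Z.
Player 1 against Right: payoffs 1, 0, 9, 4 → best response Y.
Player 2 against W: payoffs 2, 0, 1 → best response Left.
Player 2 against X: payoffs 6, 3, 5 → best response Left.
Player 2 against Y: payoffs 5, 1, 7 → best response Right.
Player 2 against Z: payoffs 8, 9, 0 → best response Center.
Mutual best responses: (X, Left); (Y, Right); (Z, Center).

Pure-strategy Nash equilibria: (X, Left) and (Y, Right) and (Z, Center)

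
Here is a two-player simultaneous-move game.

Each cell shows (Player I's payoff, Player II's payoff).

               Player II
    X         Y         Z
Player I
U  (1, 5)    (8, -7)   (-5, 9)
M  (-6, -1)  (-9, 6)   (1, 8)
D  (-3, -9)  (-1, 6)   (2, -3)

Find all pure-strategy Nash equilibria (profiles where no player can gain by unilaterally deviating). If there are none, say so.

(U, X): Player II can switch to Z (5 → 9). Not NE.
(U, Y): Player II can switch to X (-7 → 5). Not NE.
(U, Z): Player I can switch to M (-5 → 1). Not NE.
(M, X): Player I can switch to U (-6 → 1). Not NE.
(M, Y): Player I can switch to U (-9 → 8). Not NE.
(M, Z): Player I can switch to D (1 → 2). Not NE.
(D, X): Player I can switch to U (-3 → 1). Not NE.
(D, Y): Player I can switch to U (-1 → 8). Not NE.
(D, Z): Player II can switch to Y (-3 → 6). Not NE.

There is no pure-strategy Nash equilibrium.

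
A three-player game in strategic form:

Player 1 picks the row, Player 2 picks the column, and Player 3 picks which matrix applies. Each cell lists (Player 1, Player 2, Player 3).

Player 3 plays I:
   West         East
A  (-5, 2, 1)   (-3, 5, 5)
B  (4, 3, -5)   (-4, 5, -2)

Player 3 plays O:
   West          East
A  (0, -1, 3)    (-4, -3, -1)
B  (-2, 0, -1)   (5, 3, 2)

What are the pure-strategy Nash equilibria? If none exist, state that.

Player 1 against (West, I): payoffs -5, 4 → best response B.
Player 1 against (West, O): payoffs 0, -2 → best response A.
Player 1 against (East, I): payoffs -3, -4 → best response A.
Player 1 against (East, O): payoffs -4, 5 → best response B.
Player 2 against (A, I): payoffs 2, 5 → best response East.
Player 2 against (A, O): payoffs -1, -3 → best response West.
Player 2 against (B, I): payoffs 3, 5 → best response East.
Player 2 against (B, O): payoffs 0, 3 → best response East.
Player 3 against (A, West): payoffs 1, 3 → best response O.
Player 3 against (A, East): payoffs 5, -1 → best response I.
Player 3 against (B, West): payoffs -5, -1 → best response O.
Player 3 against (B, East): payoffs -2, 2 → best response O.
Mutual best responses: (A, West, O); (A, East, I); (B, East, O).

The pure Nash equilibria are (A, West, O); (A, East, I); (B, East, O).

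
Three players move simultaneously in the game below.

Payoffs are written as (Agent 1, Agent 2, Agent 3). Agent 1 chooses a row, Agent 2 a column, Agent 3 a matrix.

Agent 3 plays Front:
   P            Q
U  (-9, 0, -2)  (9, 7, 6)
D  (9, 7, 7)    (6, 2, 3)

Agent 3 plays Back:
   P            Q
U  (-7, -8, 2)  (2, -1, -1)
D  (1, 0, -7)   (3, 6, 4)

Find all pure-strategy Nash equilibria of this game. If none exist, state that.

The pure Nash equilibria are (U, Q, Front), (D, P, Front), (D, Q, Back).

For each strategy profile, look for a profitable unilateral deviation.
(U, P, Front): Agent 1 can switch to D (-9 → 9). Not NE.
(U, P, Back): Agent 1 can switch to D (-7 → 1). Not NE.
(U, Q, Front): Agent 1 gets 9, best alternative 6; Agent 2 gets 7, best alternative 0; Agent 3 gets 6, best alternative -1. No profitable deviation — NE.
(U, Q, Back): Agent 1 can switch to D (2 → 3). Not NE.
(D, P, Front): Agent 1 gets 9, best alternative -9; Agent 2 gets 7, best alternative 2; Agent 3 gets 7, best alternative -7. No profitable deviation — NE.
(D, P, Back): Agent 2 can switch to Q (0 → 6). Not NE.
(D, Q, Front): Agent 1 can switch to U (6 → 9). Not NE.
(D, Q, Back): Agent 1 gets 3, best alternative 2; Agent 2 gets 6, best alternative 0; Agent 3 gets 4, best alternative 3. No profitable deviation — NE.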